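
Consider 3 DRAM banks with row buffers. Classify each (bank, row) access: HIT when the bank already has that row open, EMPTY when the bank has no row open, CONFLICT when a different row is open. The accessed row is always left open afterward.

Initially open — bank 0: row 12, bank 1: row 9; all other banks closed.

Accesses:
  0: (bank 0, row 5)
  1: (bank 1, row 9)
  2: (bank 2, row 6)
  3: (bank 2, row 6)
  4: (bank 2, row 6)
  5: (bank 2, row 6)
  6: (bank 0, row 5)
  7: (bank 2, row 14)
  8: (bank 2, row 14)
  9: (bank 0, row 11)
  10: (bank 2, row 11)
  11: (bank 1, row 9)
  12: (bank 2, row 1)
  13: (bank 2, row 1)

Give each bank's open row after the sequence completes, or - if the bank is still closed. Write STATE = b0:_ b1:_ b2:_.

#0 (0,5) C  (was 12)
#1 (1,9) H  (was 9)
#2 (2,6) E
#3 (2,6) H  (was 6)
#4 (2,6) H  (was 6)
#5 (2,6) H  (was 6)
#6 (0,5) H  (was 5)
#7 (2,14) C  (was 6)
#8 (2,14) H  (was 14)
#9 (0,11) C  (was 5)
#10 (2,11) C  (was 14)
#11 (1,9) H  (was 9)
#12 (2,1) C  (was 11)
#13 (2,1) H  (was 1)

STATE = b0:11 b1:9 b2:1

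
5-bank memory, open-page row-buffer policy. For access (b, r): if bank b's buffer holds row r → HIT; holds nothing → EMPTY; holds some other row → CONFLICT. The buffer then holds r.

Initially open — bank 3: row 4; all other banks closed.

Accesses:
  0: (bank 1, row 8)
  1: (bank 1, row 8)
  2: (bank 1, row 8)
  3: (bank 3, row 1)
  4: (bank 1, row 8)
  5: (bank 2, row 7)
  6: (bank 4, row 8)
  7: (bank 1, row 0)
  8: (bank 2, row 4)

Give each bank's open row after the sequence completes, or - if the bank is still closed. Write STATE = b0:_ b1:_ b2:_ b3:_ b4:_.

STATE = b0:- b1:0 b2:4 b3:1 b4:8

#0 (1,8) E
#1 (1,8) H  (was 8)
#2 (1,8) H  (was 8)
#3 (3,1) C  (was 4)
#4 (1,8) H  (was 8)
#5 (2,7) E
#6 (4,8) E
#7 (1,0) C  (was 8)
#8 (2,4) C  (was 7)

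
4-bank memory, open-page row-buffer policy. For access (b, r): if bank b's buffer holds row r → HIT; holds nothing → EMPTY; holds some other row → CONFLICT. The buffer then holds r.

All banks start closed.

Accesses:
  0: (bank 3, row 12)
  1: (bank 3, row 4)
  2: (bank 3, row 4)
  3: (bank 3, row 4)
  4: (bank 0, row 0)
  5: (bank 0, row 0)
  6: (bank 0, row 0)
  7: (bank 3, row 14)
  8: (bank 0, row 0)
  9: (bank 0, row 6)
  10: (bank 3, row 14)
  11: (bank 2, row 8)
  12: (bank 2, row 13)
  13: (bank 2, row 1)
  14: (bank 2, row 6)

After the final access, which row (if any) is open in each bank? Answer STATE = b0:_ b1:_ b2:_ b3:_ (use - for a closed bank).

STATE = b0:6 b1:- b2:6 b3:14

#0 (3,12) E
#1 (3,4) C  (was 12)
#2 (3,4) H  (was 4)
#3 (3,4) H  (was 4)
#4 (0,0) E
#5 (0,0) H  (was 0)
#6 (0,0) H  (was 0)
#7 (3,14) C  (was 4)
#8 (0,0) H  (was 0)
#9 (0,6) C  (was 0)
#10 (3,14) H  (was 14)
#11 (2,8) E
#12 (2,13) C  (was 8)
#13 (2,1) C  (was 13)
#14 (2,6) C  (was 1)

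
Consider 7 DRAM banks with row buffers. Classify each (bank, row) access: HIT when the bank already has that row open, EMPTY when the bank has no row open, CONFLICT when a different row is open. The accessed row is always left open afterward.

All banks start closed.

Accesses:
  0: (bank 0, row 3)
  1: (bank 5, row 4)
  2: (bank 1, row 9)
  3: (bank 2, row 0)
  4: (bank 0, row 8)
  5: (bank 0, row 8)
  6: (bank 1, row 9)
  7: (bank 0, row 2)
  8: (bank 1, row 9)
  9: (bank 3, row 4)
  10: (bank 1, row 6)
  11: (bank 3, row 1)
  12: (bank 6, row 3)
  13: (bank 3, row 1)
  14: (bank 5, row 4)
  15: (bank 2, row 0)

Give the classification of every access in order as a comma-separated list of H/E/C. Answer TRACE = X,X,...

TRACE = E,E,E,E,C,H,H,C,H,E,C,C,E,H,H,H

  [0] b0 r3: no row ⇒ E
  [1] b5 r4: no row ⇒ E
  [2] b1 r9: no row ⇒ E
  [3] b2 r0: no row ⇒ E
  [4] b0 r8: had r3 ⇒ C
  [5] b0 r8: had r8 ⇒ H
  [6] b1 r9: had r9 ⇒ H
  [7] b0 r2: had r8 ⇒ C
  [8] b1 r9: had r9 ⇒ H
  [9] b3 r4: no row ⇒ E
  [10] b1 r6: had r9 ⇒ C
  [11] b3 r1: had r4 ⇒ C
  [12] b6 r3: no row ⇒ E
  [13] b3 r1: had r1 ⇒ H
  [14] b5 r4: had r4 ⇒ H
  [15] b2 r0: had r0 ⇒ H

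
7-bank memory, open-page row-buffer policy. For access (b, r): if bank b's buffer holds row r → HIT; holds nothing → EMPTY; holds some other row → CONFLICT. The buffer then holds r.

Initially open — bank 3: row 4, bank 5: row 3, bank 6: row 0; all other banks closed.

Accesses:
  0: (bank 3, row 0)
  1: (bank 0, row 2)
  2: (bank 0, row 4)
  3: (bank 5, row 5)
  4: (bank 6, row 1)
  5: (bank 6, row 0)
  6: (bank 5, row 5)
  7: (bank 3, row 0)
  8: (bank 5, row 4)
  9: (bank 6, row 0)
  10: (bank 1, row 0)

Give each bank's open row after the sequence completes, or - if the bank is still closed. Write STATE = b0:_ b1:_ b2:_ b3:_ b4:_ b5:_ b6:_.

STATE = b0:4 b1:0 b2:- b3:0 b4:- b5:4 b6:0

#0 (3,0) C  (was 4)
#1 (0,2) E
#2 (0,4) C  (was 2)
#3 (5,5) C  (was 3)
#4 (6,1) C  (was 0)
#5 (6,0) C  (was 1)
#6 (5,5) H  (was 5)
#7 (3,0) H  (was 0)
#8 (5,4) C  (was 5)
#9 (6,0) H  (was 0)
#10 (1,0) E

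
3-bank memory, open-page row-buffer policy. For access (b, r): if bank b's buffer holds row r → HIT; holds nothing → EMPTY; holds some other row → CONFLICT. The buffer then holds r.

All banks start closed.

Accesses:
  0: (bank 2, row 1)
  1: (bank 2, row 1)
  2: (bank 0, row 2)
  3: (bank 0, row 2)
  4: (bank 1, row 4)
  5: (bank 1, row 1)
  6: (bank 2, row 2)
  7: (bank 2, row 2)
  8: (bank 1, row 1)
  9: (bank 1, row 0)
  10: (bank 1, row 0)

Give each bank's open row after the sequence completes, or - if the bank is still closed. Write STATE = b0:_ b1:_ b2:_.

0: bank 2 row 1 — prev None → EMPTY
1: bank 2 row 1 — prev 1 → HIT
2: bank 0 row 2 — prev None → EMPTY
3: bank 0 row 2 — prev 2 → HIT
4: bank 1 row 4 — prev None → EMPTY
5: bank 1 row 1 — prev 4 → CONFLICT
6: bank 2 row 2 — prev 1 → CONFLICT
7: bank 2 row 2 — prev 2 → HIT
8: bank 1 row 1 — prev 1 → HIT
9: bank 1 row 0 — prev 1 → CONFLICT
10: bank 1 row 0 — prev 0 → HIT

STATE = b0:2 b1:0 b2:2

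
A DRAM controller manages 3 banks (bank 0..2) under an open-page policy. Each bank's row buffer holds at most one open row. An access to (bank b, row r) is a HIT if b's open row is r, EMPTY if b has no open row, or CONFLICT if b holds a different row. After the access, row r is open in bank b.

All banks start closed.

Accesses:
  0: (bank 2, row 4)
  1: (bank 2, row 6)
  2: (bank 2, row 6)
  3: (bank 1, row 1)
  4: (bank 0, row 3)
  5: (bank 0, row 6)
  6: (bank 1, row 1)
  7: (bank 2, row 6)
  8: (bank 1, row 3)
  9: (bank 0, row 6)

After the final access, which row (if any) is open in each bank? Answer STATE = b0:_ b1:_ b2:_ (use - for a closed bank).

0: bank 2 row 4 — prev None → EMPTY
1: bank 2 row 6 — prev 4 → CONFLICT
2: bank 2 row 6 — prev 6 → HIT
3: bank 1 row 1 — prev None → EMPTY
4: bank 0 row 3 — prev None → EMPTY
5: bank 0 row 6 — prev 3 → CONFLICT
6: bank 1 row 1 — prev 1 → HIT
7: bank 2 row 6 — prev 6 → HIT
8: bank 1 row 3 — prev 1 → CONFLICT
9: bank 0 row 6 — prev 6 → HIT

STATE = b0:6 b1:3 b2:6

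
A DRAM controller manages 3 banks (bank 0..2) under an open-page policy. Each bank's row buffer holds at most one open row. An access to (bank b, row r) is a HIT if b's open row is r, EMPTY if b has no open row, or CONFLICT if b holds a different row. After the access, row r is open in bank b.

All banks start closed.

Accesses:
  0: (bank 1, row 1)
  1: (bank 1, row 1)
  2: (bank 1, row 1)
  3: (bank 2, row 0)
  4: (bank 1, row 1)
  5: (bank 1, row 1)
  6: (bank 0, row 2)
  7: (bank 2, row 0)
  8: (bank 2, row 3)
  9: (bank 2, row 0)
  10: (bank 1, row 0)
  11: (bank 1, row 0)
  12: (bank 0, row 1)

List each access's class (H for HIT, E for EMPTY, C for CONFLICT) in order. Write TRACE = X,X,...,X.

TRACE = E,H,H,E,H,H,E,H,C,C,C,H,C

#0 (1,1) E
#1 (1,1) H  (was 1)
#2 (1,1) H  (was 1)
#3 (2,0) E
#4 (1,1) H  (was 1)
#5 (1,1) H  (was 1)
#6 (0,2) E
#7 (2,0) H  (was 0)
#8 (2,3) C  (was 0)
#9 (2,0) C  (was 3)
#10 (1,0) C  (was 1)
#11 (1,0) H  (was 0)
#12 (0,1) C  (was 2)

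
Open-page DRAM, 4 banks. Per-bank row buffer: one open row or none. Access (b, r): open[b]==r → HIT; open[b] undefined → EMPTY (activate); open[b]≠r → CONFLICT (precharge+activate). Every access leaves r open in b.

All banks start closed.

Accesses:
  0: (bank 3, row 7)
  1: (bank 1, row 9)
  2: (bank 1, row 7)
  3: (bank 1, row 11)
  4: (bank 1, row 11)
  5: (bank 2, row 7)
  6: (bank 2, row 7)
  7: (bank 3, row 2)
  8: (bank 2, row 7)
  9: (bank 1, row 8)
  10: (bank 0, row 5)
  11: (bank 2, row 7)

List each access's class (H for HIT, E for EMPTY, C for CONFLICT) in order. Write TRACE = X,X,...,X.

  [0] b3 r7: no row ⇒ E
  [1] b1 r9: no row ⇒ E
  [2] b1 r7: had r9 ⇒ C
  [3] b1 r11: had r7 ⇒ C
  [4] b1 r11: had r11 ⇒ H
  [5] b2 r7: no row ⇒ E
  [6] b2 r7: had r7 ⇒ H
  [7] b3 r2: had r7 ⇒ C
  [8] b2 r7: had r7 ⇒ H
  [9] b1 r8: had r11 ⇒ C
  [10] b0 r5: no row ⇒ E
  [11] b2 r7: had r7 ⇒ H

TRACE = E,E,C,C,H,E,H,C,H,C,E,H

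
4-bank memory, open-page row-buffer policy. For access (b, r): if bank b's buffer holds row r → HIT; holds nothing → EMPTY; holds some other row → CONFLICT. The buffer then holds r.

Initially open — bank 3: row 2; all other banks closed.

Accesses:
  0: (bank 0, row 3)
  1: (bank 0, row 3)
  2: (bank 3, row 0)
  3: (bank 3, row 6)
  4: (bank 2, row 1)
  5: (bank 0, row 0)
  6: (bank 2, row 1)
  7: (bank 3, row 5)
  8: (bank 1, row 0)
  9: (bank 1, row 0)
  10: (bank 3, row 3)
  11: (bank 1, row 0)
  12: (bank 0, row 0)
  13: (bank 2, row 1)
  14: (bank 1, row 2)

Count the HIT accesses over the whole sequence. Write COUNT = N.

#0 (0,3) E
#1 (0,3) H  (was 3)
#2 (3,0) C  (was 2)
#3 (3,6) C  (was 0)
#4 (2,1) E
#5 (0,0) C  (was 3)
#6 (2,1) H  (was 1)
#7 (3,5) C  (was 6)
#8 (1,0) E
#9 (1,0) H  (was 0)
#10 (3,3) C  (was 5)
#11 (1,0) H  (was 0)
#12 (0,0) H  (was 0)
#13 (2,1) H  (was 1)
#14 (1,2) C  (was 0)

COUNT = 6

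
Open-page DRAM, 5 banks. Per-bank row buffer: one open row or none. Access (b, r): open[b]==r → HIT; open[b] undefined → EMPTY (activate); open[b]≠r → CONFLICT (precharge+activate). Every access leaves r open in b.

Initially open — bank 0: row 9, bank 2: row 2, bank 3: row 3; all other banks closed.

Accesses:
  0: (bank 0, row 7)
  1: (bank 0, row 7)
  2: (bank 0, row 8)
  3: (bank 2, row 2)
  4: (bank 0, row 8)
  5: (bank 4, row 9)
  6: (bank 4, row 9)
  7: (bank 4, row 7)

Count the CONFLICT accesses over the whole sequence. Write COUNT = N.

  [0] b0 r7: had r9 ⇒ C
  [1] b0 r7: had r7 ⇒ H
  [2] b0 r8: had r7 ⇒ C
  [3] b2 r2: had r2 ⇒ H
  [4] b0 r8: had r8 ⇒ H
  [5] b4 r9: no row ⇒ E
  [6] b4 r9: had r9 ⇒ H
  [7] b4 r7: had r9 ⇒ C

COUNT = 3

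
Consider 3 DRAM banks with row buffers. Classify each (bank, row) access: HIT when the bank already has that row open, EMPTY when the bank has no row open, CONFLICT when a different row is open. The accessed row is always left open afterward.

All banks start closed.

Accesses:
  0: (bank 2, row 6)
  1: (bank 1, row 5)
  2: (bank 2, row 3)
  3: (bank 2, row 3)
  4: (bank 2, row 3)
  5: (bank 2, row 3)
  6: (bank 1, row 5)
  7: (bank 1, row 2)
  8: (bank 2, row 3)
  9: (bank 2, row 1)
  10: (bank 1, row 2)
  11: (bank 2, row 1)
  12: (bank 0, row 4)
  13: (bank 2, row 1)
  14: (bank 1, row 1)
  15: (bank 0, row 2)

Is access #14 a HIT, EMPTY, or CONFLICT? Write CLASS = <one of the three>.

CLASS = CONFLICT

  [0] b2 r6: no row ⇒ E
  [1] b1 r5: no row ⇒ E
  [2] b2 r3: had r6 ⇒ C
  [3] b2 r3: had r3 ⇒ H
  [4] b2 r3: had r3 ⇒ H
  [5] b2 r3: had r3 ⇒ H
  [6] b1 r5: had r5 ⇒ H
  [7] b1 r2: had r5 ⇒ C
  [8] b2 r3: had r3 ⇒ H
  [9] b2 r1: had r3 ⇒ C
  [10] b1 r2: had r2 ⇒ H
  [11] b2 r1: had r1 ⇒ H
  [12] b0 r4: no row ⇒ E
  [13] b2 r1: had r1 ⇒ H
  [14] b1 r1: had r2 ⇒ C
  [15] b0 r2: had r4 ⇒ C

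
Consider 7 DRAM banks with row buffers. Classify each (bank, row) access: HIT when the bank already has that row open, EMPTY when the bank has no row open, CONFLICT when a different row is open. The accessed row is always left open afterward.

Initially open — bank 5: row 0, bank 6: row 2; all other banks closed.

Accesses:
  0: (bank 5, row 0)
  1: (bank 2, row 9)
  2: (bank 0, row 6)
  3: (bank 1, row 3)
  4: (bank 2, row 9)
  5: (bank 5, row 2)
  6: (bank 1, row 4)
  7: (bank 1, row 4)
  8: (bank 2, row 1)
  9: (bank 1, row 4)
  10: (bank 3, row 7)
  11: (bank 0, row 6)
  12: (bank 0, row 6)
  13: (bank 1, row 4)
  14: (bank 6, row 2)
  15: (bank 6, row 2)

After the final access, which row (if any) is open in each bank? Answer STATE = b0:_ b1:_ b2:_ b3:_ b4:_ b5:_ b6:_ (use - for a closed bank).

STATE = b0:6 b1:4 b2:1 b3:7 b4:- b5:2 b6:2

0: bank 5 row 0 — prev 0 → HIT
1: bank 2 row 9 — prev None → EMPTY
2: bank 0 row 6 — prev None → EMPTY
3: bank 1 row 3 — prev None → EMPTY
4: bank 2 row 9 — prev 9 → HIT
5: bank 5 row 2 — prev 0 → CONFLICT
6: bank 1 row 4 — prev 3 → CONFLICT
7: bank 1 row 4 — prev 4 → HIT
8: bank 2 row 1 — prev 9 → CONFLICT
9: bank 1 row 4 — prev 4 → HIT
10: bank 3 row 7 — prev None → EMPTY
11: bank 0 row 6 — prev 6 → HIT
12: bank 0 row 6 — prev 6 → HIT
13: bank 1 row 4 — prev 4 → HIT
14: bank 6 row 2 — prev 2 → HIT
15: bank 6 row 2 — prev 2 → HIT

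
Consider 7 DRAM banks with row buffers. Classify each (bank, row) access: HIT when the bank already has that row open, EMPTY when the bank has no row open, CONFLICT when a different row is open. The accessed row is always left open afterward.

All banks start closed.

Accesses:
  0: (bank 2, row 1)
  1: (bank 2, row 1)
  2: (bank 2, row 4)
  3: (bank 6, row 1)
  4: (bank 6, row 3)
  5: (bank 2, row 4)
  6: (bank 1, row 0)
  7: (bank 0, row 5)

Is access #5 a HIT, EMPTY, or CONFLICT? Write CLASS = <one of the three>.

#0 (2,1) E
#1 (2,1) H  (was 1)
#2 (2,4) C  (was 1)
#3 (6,1) E
#4 (6,3) C  (was 1)
#5 (2,4) H  (was 4)
#6 (1,0) E
#7 (0,5) E

CLASS = HIT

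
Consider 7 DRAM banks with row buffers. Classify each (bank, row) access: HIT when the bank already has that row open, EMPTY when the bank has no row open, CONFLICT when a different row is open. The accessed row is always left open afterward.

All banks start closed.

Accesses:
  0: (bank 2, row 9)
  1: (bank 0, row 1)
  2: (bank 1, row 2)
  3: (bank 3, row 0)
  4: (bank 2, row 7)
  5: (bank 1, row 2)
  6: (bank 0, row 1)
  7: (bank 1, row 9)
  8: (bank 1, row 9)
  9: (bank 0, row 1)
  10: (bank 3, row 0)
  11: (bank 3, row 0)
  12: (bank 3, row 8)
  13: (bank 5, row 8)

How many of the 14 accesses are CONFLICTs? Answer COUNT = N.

COUNT = 3

0: bank 2 row 9 — prev None → EMPTY
1: bank 0 row 1 — prev None → EMPTY
2: bank 1 row 2 — prev None → EMPTY
3: bank 3 row 0 — prev None → EMPTY
4: bank 2 row 7 — prev 9 → CONFLICT
5: bank 1 row 2 — prev 2 → HIT
6: bank 0 row 1 — prev 1 → HIT
7: bank 1 row 9 — prev 2 → CONFLICT
8: bank 1 row 9 — prev 9 → HIT
9: bank 0 row 1 — prev 1 → HIT
10: bank 3 row 0 — prev 0 → HIT
11: bank 3 row 0 — prev 0 → HIT
12: bank 3 row 8 — prev 0 → CONFLICT
13: bank 5 row 8 — prev None → EMPTY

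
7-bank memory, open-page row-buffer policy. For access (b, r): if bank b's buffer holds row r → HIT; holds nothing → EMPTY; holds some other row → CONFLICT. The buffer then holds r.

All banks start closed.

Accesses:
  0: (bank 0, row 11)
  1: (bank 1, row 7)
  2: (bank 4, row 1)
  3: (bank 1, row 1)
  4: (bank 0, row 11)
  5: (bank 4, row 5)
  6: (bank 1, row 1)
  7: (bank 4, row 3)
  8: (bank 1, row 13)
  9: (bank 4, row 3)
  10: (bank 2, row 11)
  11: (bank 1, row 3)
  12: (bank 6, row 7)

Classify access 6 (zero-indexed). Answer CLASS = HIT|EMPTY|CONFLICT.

#0 (0,11) E
#1 (1,7) E
#2 (4,1) E
#3 (1,1) C  (was 7)
#4 (0,11) H  (was 11)
#5 (4,5) C  (was 1)
#6 (1,1) H  (was 1)
#7 (4,3) C  (was 5)
#8 (1,13) C  (was 1)
#9 (4,3) H  (was 3)
#10 (2,11) E
#11 (1,3) C  (was 13)
#12 (6,7) E

CLASS = HIT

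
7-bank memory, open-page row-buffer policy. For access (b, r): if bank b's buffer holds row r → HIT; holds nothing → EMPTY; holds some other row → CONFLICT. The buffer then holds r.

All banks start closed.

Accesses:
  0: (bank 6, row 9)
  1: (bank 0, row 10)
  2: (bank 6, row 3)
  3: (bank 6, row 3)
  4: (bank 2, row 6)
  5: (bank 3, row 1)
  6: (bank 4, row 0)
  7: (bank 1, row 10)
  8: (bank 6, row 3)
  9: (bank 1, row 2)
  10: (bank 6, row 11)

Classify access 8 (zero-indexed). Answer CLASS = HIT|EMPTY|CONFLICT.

CLASS = HIT

0: bank 6 row 9 — prev None → EMPTY
1: bank 0 row 10 — prev None → EMPTY
2: bank 6 row 3 — prev 9 → CONFLICT
3: bank 6 row 3 — prev 3 → HIT
4: bank 2 row 6 — prev None → EMPTY
5: bank 3 row 1 — prev None → EMPTY
6: bank 4 row 0 — prev None → EMPTY
7: bank 1 row 10 — prev None → EMPTY
8: bank 6 row 3 — prev 3 → HIT
9: bank 1 row 2 — prev 10 → CONFLICT
10: bank 6 row 11 — prev 3 → CONFLICT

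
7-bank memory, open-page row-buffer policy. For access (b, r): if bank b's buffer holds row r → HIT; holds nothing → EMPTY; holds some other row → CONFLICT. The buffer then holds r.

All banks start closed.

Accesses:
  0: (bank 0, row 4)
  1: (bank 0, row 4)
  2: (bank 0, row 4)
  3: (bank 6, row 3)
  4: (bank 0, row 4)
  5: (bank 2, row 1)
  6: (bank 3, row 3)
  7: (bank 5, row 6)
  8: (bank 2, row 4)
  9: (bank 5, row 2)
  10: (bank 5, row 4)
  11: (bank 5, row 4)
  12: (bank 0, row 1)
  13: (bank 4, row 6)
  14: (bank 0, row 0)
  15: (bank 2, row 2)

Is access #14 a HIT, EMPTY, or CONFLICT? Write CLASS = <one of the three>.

CLASS = CONFLICT

  [0] b0 r4: no row ⇒ E
  [1] b0 r4: had r4 ⇒ H
  [2] b0 r4: had r4 ⇒ H
  [3] b6 r3: no row ⇒ E
  [4] b0 r4: had r4 ⇒ H
  [5] b2 r1: no row ⇒ E
  [6] b3 r3: no row ⇒ E
  [7] b5 r6: no row ⇒ E
  [8] b2 r4: had r1 ⇒ C
  [9] b5 r2: had r6 ⇒ C
  [10] b5 r4: had r2 ⇒ C
  [11] b5 r4: had r4 ⇒ H
  [12] b0 r1: had r4 ⇒ C
  [13] b4 r6: no row ⇒ E
  [14] b0 r0: had r1 ⇒ C
  [15] b2 r2: had r4 ⇒ C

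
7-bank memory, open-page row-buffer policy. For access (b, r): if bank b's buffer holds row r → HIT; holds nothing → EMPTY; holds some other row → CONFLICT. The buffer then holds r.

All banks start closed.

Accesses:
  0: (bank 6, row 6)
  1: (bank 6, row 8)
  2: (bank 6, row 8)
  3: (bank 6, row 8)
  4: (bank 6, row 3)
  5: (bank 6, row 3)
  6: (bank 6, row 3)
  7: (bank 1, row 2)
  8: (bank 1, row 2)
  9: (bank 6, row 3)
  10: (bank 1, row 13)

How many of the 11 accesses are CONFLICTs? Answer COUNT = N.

#0 (6,6) E
#1 (6,8) C  (was 6)
#2 (6,8) H  (was 8)
#3 (6,8) H  (was 8)
#4 (6,3) C  (was 8)
#5 (6,3) H  (was 3)
#6 (6,3) H  (was 3)
#7 (1,2) E
#8 (1,2) H  (was 2)
#9 (6,3) H  (was 3)
#10 (1,13) C  (was 2)

COUNT = 3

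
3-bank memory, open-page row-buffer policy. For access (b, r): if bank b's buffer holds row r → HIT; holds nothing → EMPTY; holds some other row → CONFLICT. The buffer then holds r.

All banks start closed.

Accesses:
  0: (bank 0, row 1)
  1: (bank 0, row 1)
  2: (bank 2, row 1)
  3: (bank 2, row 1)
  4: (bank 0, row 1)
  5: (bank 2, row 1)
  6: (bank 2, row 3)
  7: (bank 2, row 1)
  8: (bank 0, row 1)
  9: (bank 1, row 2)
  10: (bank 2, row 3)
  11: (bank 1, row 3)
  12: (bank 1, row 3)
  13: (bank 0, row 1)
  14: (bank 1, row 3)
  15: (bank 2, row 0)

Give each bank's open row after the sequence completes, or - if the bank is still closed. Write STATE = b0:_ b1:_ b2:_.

STATE = b0:1 b1:3 b2:0

step 0: bank0 None->1 [EMPTY]
step 1: bank0 1->1 [HIT]
step 2: bank2 None->1 [EMPTY]
step 3: bank2 1->1 [HIT]
step 4: bank0 1->1 [HIT]
step 5: bank2 1->1 [HIT]
step 6: bank2 1->3 [CONFLICT]
step 7: bank2 3->1 [CONFLICT]
step 8: bank0 1->1 [HIT]
step 9: bank1 None->2 [EMPTY]
step 10: bank2 1->3 [CONFLICT]
step 11: bank1 2->3 [CONFLICT]
step 12: bank1 3->3 [HIT]
step 13: bank0 1->1 [HIT]
step 14: bank1 3->3 [HIT]
step 15: bank2 3->0 [CONFLICT]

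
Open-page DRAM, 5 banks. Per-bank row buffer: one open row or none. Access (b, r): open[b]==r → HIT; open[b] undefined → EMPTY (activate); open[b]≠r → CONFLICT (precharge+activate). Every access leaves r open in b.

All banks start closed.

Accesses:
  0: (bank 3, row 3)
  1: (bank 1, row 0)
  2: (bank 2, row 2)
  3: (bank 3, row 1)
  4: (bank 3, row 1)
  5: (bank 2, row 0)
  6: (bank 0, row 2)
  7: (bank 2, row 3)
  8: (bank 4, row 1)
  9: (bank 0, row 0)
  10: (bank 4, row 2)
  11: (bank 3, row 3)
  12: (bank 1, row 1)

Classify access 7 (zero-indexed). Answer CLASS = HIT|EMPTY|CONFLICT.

CLASS = CONFLICT

0: bank 3 row 3 — prev None → EMPTY
1: bank 1 row 0 — prev None → EMPTY
2: bank 2 row 2 — prev None → EMPTY
3: bank 3 row 1 — prev 3 → CONFLICT
4: bank 3 row 1 — prev 1 → HIT
5: bank 2 row 0 — prev 2 → CONFLICT
6: bank 0 row 2 — prev None → EMPTY
7: bank 2 row 3 — prev 0 → CONFLICT
8: bank 4 row 1 — prev None → EMPTY
9: bank 0 row 0 — prev 2 → CONFLICT
10: bank 4 row 2 — prev 1 → CONFLICT
11: bank 3 row 3 — prev 1 → CONFLICT
12: bank 1 row 1 — prev 0 → CONFLICT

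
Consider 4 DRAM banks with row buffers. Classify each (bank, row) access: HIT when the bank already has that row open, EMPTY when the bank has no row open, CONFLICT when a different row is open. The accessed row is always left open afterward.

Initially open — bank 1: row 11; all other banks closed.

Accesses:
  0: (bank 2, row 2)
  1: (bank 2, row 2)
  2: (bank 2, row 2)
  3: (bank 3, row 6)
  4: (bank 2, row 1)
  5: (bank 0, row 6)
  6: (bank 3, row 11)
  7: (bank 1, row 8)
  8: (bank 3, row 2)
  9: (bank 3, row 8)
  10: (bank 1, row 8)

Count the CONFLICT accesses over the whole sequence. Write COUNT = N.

step 0: bank2 None->2 [EMPTY]
step 1: bank2 2->2 [HIT]
step 2: bank2 2->2 [HIT]
step 3: bank3 None->6 [EMPTY]
step 4: bank2 2->1 [CONFLICT]
step 5: bank0 None->6 [EMPTY]
step 6: bank3 6->11 [CONFLICT]
step 7: bank1 11->8 [CONFLICT]
step 8: bank3 11->2 [CONFLICT]
step 9: bank3 2->8 [CONFLICT]
step 10: bank1 8->8 [HIT]

COUNT = 5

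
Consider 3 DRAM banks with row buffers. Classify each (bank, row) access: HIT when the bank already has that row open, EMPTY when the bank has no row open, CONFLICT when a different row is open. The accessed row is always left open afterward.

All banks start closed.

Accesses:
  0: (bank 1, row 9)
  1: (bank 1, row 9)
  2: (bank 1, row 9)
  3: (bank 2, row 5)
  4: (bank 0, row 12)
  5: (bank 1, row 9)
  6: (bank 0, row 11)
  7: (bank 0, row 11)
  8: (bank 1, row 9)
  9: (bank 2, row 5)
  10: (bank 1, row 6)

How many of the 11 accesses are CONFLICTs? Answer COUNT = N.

COUNT = 2

step 0: bank1 None->9 [EMPTY]
step 1: bank1 9->9 [HIT]
step 2: bank1 9->9 [HIT]
step 3: bank2 None->5 [EMPTY]
step 4: bank0 None->12 [EMPTY]
step 5: bank1 9->9 [HIT]
step 6: bank0 12->11 [CONFLICT]
step 7: bank0 11->11 [HIT]
step 8: bank1 9->9 [HIT]
step 9: bank2 5->5 [HIT]
step 10: bank1 9->6 [CONFLICT]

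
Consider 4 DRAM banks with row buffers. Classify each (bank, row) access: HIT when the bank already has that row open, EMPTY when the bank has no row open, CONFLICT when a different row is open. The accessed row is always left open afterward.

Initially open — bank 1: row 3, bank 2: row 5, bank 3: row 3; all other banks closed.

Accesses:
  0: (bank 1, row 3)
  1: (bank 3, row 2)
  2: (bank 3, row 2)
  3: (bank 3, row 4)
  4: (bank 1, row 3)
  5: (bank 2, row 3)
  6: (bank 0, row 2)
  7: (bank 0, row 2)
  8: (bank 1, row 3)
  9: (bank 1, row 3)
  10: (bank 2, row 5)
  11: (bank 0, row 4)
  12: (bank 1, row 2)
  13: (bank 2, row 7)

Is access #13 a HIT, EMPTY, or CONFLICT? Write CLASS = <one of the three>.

CLASS = CONFLICT

#0 (1,3) H  (was 3)
#1 (3,2) C  (was 3)
#2 (3,2) H  (was 2)
#3 (3,4) C  (was 2)
#4 (1,3) H  (was 3)
#5 (2,3) C  (was 5)
#6 (0,2) E
#7 (0,2) H  (was 2)
#8 (1,3) H  (was 3)
#9 (1,3) H  (was 3)
#10 (2,5) C  (was 3)
#11 (0,4) C  (was 2)
#12 (1,2) C  (was 3)
#13 (2,7) C  (was 5)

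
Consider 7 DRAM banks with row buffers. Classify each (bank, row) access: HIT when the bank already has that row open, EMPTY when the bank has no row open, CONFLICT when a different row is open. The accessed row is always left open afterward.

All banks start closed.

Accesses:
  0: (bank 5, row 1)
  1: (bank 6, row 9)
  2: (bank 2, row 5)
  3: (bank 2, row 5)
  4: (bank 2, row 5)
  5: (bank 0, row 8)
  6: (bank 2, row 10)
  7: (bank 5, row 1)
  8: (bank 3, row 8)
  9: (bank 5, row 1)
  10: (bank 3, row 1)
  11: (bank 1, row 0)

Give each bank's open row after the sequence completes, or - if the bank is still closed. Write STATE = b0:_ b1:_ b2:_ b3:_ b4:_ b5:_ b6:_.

STATE = b0:8 b1:0 b2:10 b3:1 b4:- b5:1 b6:9

  [0] b5 r1: no row ⇒ E
  [1] b6 r9: no row ⇒ E
  [2] b2 r5: no row ⇒ E
  [3] b2 r5: had r5 ⇒ H
  [4] b2 r5: had r5 ⇒ H
  [5] b0 r8: no row ⇒ E
  [6] b2 r10: had r5 ⇒ C
  [7] b5 r1: had r1 ⇒ H
  [8] b3 r8: no row ⇒ E
  [9] b5 r1: had r1 ⇒ H
  [10] b3 r1: had r8 ⇒ C
  [11] b1 r0: no row ⇒ E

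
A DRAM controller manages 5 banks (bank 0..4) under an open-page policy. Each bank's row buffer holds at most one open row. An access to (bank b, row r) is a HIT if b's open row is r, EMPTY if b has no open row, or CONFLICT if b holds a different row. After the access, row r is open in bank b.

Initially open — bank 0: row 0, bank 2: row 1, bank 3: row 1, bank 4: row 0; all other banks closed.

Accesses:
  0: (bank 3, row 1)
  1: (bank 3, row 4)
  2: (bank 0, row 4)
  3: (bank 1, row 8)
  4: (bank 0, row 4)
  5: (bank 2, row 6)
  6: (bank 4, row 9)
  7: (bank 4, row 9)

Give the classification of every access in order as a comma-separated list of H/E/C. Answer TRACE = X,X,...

TRACE = H,C,C,E,H,C,C,H

step 0: bank3 1->1 [HIT]
step 1: bank3 1->4 [CONFLICT]
step 2: bank0 0->4 [CONFLICT]
step 3: bank1 None->8 [EMPTY]
step 4: bank0 4->4 [HIT]
step 5: bank2 1->6 [CONFLICT]
step 6: bank4 0->9 [CONFLICT]
step 7: bank4 9->9 [HIT]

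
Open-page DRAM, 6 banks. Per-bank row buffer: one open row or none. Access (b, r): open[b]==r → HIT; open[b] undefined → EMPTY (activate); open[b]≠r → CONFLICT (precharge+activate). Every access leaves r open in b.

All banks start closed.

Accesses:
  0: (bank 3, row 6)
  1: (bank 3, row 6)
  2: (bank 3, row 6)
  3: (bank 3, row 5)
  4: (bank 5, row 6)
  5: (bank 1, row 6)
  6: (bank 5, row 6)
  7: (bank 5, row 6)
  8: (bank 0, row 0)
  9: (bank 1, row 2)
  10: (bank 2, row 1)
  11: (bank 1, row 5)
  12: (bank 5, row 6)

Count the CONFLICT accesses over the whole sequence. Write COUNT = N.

0: bank 3 row 6 — prev None → EMPTY
1: bank 3 row 6 — prev 6 → HIT
2: bank 3 row 6 — prev 6 → HIT
3: bank 3 row 5 — prev 6 → CONFLICT
4: bank 5 row 6 — prev None → EMPTY
5: bank 1 row 6 — prev None → EMPTY
6: bank 5 row 6 — prev 6 → HIT
7: bank 5 row 6 — prev 6 → HIT
8: bank 0 row 0 — prev None → EMPTY
9: bank 1 row 2 — prev 6 → CONFLICT
10: bank 2 row 1 — prev None → EMPTY
11: bank 1 row 5 — prev 2 → CONFLICT
12: bank 5 row 6 — prev 6 → HIT

COUNT = 3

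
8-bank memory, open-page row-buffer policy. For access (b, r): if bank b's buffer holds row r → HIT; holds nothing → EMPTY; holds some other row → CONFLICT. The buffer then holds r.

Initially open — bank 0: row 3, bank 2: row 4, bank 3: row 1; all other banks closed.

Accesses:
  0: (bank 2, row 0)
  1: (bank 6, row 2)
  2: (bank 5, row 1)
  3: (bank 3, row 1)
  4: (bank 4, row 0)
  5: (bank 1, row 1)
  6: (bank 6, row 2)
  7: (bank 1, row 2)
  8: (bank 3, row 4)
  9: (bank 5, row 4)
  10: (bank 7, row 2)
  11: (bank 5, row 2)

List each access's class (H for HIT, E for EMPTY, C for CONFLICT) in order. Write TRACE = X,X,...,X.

TRACE = C,E,E,H,E,E,H,C,C,C,E,C

  [0] b2 r0: had r4 ⇒ C
  [1] b6 r2: no row ⇒ E
  [2] b5 r1: no row ⇒ E
  [3] b3 r1: had r1 ⇒ H
  [4] b4 r0: no row ⇒ E
  [5] b1 r1: no row ⇒ E
  [6] b6 r2: had r2 ⇒ H
  [7] b1 r2: had r1 ⇒ C
  [8] b3 r4: had r1 ⇒ C
  [9] b5 r4: had r1 ⇒ C
  [10] b7 r2: no row ⇒ E
  [11] b5 r2: had r4 ⇒ C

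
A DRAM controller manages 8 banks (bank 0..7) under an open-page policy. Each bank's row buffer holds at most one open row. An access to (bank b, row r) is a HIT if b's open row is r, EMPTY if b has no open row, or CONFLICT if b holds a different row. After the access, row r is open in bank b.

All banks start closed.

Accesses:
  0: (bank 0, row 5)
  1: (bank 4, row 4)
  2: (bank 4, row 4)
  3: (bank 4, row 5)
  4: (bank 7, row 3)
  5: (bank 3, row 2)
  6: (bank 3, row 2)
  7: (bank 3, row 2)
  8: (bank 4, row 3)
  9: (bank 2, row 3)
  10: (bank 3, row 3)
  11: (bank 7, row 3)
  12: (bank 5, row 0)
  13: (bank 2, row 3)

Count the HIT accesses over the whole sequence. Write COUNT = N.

COUNT = 5

#0 (0,5) E
#1 (4,4) E
#2 (4,4) H  (was 4)
#3 (4,5) C  (was 4)
#4 (7,3) E
#5 (3,2) E
#6 (3,2) H  (was 2)
#7 (3,2) H  (was 2)
#8 (4,3) C  (was 5)
#9 (2,3) E
#10 (3,3) C  (was 2)
#11 (7,3) H  (was 3)
#12 (5,0) E
#13 (2,3) H  (was 3)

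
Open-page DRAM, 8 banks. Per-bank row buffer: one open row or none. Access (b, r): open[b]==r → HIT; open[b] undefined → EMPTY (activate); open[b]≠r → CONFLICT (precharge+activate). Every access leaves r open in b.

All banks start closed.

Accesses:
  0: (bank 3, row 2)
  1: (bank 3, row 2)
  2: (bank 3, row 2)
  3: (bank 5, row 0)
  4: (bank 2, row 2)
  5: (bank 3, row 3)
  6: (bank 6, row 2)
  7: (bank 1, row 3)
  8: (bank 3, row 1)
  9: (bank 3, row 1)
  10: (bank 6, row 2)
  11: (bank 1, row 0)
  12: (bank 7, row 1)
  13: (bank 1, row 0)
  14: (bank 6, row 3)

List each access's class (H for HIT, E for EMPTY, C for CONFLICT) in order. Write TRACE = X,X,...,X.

#0 (3,2) E
#1 (3,2) H  (was 2)
#2 (3,2) H  (was 2)
#3 (5,0) E
#4 (2,2) E
#5 (3,3) C  (was 2)
#6 (6,2) E
#7 (1,3) E
#8 (3,1) C  (was 3)
#9 (3,1) H  (was 1)
#10 (6,2) H  (was 2)
#11 (1,0) C  (was 3)
#12 (7,1) E
#13 (1,0) H  (was 0)
#14 (6,3) C  (was 2)

TRACE = E,H,H,E,E,C,E,E,C,H,H,C,E,H,C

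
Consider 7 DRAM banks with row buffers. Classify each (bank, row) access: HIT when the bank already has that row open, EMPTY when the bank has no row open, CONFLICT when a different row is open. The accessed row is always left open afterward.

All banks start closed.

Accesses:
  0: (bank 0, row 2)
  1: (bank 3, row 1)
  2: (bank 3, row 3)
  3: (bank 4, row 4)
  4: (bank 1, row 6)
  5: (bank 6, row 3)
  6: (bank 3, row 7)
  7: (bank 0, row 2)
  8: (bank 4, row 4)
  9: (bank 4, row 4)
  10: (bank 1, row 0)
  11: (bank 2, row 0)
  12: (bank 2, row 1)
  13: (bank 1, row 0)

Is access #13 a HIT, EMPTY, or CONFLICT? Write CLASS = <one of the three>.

CLASS = HIT

0: bank 0 row 2 — prev None → EMPTY
1: bank 3 row 1 — prev None → EMPTY
2: bank 3 row 3 — prev 1 → CONFLICT
3: bank 4 row 4 — prev None → EMPTY
4: bank 1 row 6 — prev None → EMPTY
5: bank 6 row 3 — prev None → EMPTY
6: bank 3 row 7 — prev 3 → CONFLICT
7: bank 0 row 2 — prev 2 → HIT
8: bank 4 row 4 — prev 4 → HIT
9: bank 4 row 4 — prev 4 → HIT
10: bank 1 row 0 — prev 6 → CONFLICT
11: bank 2 row 0 — prev None → EMPTY
12: bank 2 row 1 — prev 0 → CONFLICT
13: bank 1 row 0 — prev 0 → HIT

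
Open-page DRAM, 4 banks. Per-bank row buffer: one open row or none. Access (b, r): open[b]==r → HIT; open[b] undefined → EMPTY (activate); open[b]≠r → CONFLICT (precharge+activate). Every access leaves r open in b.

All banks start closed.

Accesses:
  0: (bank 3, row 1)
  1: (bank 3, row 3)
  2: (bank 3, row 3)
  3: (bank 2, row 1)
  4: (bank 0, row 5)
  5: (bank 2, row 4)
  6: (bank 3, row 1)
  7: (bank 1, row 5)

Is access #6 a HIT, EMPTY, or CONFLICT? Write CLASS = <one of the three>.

CLASS = CONFLICT

  [0] b3 r1: no row ⇒ E
  [1] b3 r3: had r1 ⇒ C
  [2] b3 r3: had r3 ⇒ H
  [3] b2 r1: no row ⇒ E
  [4] b0 r5: no row ⇒ E
  [5] b2 r4: had r1 ⇒ C
  [6] b3 r1: had r3 ⇒ C
  [7] b1 r5: no row ⇒ E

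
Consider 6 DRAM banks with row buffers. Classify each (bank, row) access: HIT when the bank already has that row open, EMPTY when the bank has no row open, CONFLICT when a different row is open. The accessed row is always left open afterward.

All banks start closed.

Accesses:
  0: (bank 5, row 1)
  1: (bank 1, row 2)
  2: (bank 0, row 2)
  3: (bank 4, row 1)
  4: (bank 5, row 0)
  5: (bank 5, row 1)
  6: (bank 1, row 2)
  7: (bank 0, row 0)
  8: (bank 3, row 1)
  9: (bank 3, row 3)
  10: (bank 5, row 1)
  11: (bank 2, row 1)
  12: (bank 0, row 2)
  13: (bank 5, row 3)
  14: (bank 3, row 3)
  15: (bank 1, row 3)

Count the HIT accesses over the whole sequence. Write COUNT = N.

0: bank 5 row 1 — prev None → EMPTY
1: bank 1 row 2 — prev None → EMPTY
2: bank 0 row 2 — prev None → EMPTY
3: bank 4 row 1 — prev None → EMPTY
4: bank 5 row 0 — prev 1 → CONFLICT
5: bank 5 row 1 — prev 0 → CONFLICT
6: bank 1 row 2 — prev 2 → HIT
7: bank 0 row 0 — prev 2 → CONFLICT
8: bank 3 row 1 — prev None → EMPTY
9: bank 3 row 3 — prev 1 → CONFLICT
10: bank 5 row 1 — prev 1 → HIT
11: bank 2 row 1 — prev None → EMPTY
12: bank 0 row 2 — prev 0 → CONFLICT
13: bank 5 row 3 — prev 1 → CONFLICT
14: bank 3 row 3 — prev 3 → HIT
15: bank 1 row 3 — prev 2 → CONFLICT

COUNT = 3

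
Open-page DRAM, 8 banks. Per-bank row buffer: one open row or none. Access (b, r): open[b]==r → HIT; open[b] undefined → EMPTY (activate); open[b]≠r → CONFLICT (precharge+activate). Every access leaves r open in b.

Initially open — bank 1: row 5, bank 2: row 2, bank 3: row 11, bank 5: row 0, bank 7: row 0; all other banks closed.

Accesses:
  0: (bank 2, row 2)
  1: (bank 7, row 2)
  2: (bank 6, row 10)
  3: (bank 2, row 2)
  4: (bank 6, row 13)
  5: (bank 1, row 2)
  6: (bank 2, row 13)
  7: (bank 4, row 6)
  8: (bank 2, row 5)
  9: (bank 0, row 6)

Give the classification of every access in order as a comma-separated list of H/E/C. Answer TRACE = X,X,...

TRACE = H,C,E,H,C,C,C,E,C,E

#0 (2,2) H  (was 2)
#1 (7,2) C  (was 0)
#2 (6,10) E
#3 (2,2) H  (was 2)
#4 (6,13) C  (was 10)
#5 (1,2) C  (was 5)
#6 (2,13) C  (was 2)
#7 (4,6) E
#8 (2,5) C  (was 13)
#9 (0,6) E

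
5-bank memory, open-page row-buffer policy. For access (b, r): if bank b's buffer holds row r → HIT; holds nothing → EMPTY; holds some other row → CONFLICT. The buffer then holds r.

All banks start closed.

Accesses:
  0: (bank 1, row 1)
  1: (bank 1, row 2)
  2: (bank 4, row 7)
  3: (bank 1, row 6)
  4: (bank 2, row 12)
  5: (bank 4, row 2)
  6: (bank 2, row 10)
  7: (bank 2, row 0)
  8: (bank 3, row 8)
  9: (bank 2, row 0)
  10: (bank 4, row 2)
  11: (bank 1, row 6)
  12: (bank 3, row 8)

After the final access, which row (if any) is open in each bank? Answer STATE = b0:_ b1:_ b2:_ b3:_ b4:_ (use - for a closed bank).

STATE = b0:- b1:6 b2:0 b3:8 b4:2

0: bank 1 row 1 — prev None → EMPTY
1: bank 1 row 2 — prev 1 → CONFLICT
2: bank 4 row 7 — prev None → EMPTY
3: bank 1 row 6 — prev 2 → CONFLICT
4: bank 2 row 12 — prev None → EMPTY
5: bank 4 row 2 — prev 7 → CONFLICT
6: bank 2 row 10 — prev 12 → CONFLICT
7: bank 2 row 0 — prev 10 → CONFLICT
8: bank 3 row 8 — prev None → EMPTY
9: bank 2 row 0 — prev 0 → HIT
10: bank 4 row 2 — prev 2 → HIT
11: bank 1 row 6 — prev 6 → HIT
12: bank 3 row 8 — prev 8 → HIT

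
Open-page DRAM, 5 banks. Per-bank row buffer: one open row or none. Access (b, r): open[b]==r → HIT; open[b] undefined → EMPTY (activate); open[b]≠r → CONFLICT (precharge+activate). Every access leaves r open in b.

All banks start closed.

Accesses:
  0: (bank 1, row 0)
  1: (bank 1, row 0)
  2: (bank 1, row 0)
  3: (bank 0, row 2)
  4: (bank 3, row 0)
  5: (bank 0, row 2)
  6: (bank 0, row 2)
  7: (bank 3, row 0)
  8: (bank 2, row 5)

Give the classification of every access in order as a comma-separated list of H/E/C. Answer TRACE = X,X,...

TRACE = E,H,H,E,E,H,H,H,E

#0 (1,0) E
#1 (1,0) H  (was 0)
#2 (1,0) H  (was 0)
#3 (0,2) E
#4 (3,0) E
#5 (0,2) H  (was 2)
#6 (0,2) H  (was 2)
#7 (3,0) H  (was 0)
#8 (2,5) E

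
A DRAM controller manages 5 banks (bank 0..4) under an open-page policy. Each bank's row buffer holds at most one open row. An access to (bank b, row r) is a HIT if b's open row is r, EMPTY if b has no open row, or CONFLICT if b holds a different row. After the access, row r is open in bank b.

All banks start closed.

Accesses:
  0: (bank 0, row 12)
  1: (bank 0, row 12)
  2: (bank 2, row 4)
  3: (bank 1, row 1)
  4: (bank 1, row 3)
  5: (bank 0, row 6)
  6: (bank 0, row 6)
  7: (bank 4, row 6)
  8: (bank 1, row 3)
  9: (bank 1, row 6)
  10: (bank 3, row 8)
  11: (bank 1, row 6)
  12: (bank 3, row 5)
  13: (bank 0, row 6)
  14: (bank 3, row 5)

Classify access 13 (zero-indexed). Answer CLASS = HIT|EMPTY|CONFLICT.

0: bank 0 row 12 — prev None → EMPTY
1: bank 0 row 12 — prev 12 → HIT
2: bank 2 row 4 — prev None → EMPTY
3: bank 1 row 1 — prev None → EMPTY
4: bank 1 row 3 — prev 1 → CONFLICT
5: bank 0 row 6 — prev 12 → CONFLICT
6: bank 0 row 6 — prev 6 → HIT
7: bank 4 row 6 — prev None → EMPTY
8: bank 1 row 3 — prev 3 → HIT
9: bank 1 row 6 — prev 3 → CONFLICT
10: bank 3 row 8 — prev None → EMPTY
11: bank 1 row 6 — prev 6 → HIT
12: bank 3 row 5 — prev 8 → CONFLICT
13: bank 0 row 6 — prev 6 → HIT
14: bank 3 row 5 — prev 5 → HIT

CLASS = HIT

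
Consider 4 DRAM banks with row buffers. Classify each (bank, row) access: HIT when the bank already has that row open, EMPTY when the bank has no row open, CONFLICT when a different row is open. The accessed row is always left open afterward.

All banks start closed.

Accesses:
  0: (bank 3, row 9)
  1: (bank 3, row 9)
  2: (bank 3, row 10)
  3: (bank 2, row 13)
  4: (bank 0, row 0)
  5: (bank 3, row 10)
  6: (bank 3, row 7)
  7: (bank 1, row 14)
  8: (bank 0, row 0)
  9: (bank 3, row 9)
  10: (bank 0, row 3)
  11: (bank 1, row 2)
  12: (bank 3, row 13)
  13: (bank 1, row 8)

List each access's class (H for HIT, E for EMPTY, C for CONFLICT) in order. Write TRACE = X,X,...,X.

TRACE = E,H,C,E,E,H,C,E,H,C,C,C,C,C

  [0] b3 r9: no row ⇒ E
  [1] b3 r9: had r9 ⇒ H
  [2] b3 r10: had r9 ⇒ C
  [3] b2 r13: no row ⇒ E
  [4] b0 r0: no row ⇒ E
  [5] b3 r10: had r10 ⇒ H
  [6] b3 r7: had r10 ⇒ C
  [7] b1 r14: no row ⇒ E
  [8] b0 r0: had r0 ⇒ H
  [9] b3 r9: had r7 ⇒ C
  [10] b0 r3: had r0 ⇒ C
  [11] b1 r2: had r14 ⇒ C
  [12] b3 r13: had r9 ⇒ C
  [13] b1 r8: had r2 ⇒ C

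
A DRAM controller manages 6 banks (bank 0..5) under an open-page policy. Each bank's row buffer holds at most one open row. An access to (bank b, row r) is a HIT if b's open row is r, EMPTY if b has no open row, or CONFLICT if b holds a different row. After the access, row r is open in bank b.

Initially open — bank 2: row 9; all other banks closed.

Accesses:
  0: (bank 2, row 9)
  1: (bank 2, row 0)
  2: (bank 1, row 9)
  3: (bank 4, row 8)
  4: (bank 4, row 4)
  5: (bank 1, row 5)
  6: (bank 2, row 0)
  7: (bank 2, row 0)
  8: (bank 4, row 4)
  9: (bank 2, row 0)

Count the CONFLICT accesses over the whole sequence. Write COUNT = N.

COUNT = 3

step 0: bank2 9->9 [HIT]
step 1: bank2 9->0 [CONFLICT]
step 2: bank1 None->9 [EMPTY]
step 3: bank4 None->8 [EMPTY]
step 4: bank4 8->4 [CONFLICT]
step 5: bank1 9->5 [CONFLICT]
step 6: bank2 0->0 [HIT]
step 7: bank2 0->0 [HIT]
step 8: bank4 4->4 [HIT]
step 9: bank2 0->0 [HIT]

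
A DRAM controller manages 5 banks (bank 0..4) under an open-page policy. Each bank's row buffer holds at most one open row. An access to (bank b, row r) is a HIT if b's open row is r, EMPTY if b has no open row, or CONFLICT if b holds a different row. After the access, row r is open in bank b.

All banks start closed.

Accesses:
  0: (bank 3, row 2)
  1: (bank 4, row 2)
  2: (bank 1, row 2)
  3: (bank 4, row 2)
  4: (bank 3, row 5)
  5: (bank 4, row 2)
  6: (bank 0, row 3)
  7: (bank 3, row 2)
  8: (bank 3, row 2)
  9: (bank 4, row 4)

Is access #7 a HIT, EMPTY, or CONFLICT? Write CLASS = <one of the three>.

CLASS = CONFLICT

  [0] b3 r2: no row ⇒ E
  [1] b4 r2: no row ⇒ E
  [2] b1 r2: no row ⇒ E
  [3] b4 r2: had r2 ⇒ H
  [4] b3 r5: had r2 ⇒ C
  [5] b4 r2: had r2 ⇒ H
  [6] b0 r3: no row ⇒ E
  [7] b3 r2: had r5 ⇒ C
  [8] b3 r2: had r2 ⇒ H
  [9] b4 r4: had r2 ⇒ C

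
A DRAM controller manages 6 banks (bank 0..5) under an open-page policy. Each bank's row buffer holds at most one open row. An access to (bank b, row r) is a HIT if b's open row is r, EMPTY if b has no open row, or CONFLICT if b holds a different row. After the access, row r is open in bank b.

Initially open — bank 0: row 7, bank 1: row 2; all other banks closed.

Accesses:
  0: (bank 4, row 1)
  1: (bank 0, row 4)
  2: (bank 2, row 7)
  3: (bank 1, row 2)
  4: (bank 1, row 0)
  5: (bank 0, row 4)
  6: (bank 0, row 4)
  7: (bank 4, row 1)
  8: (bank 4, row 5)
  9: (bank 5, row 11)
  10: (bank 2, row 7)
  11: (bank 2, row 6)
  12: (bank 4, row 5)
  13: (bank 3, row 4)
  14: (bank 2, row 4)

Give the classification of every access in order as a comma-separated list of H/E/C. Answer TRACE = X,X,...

TRACE = E,C,E,H,C,H,H,H,C,E,H,C,H,E,C

  [0] b4 r1: no row ⇒ E
  [1] b0 r4: had r7 ⇒ C
  [2] b2 r7: no row ⇒ E
  [3] b1 r2: had r2 ⇒ H
  [4] b1 r0: had r2 ⇒ C
  [5] b0 r4: had r4 ⇒ H
  [6] b0 r4: had r4 ⇒ H
  [7] b4 r1: had r1 ⇒ H
  [8] b4 r5: had r1 ⇒ C
  [9] b5 r11: no row ⇒ E
  [10] b2 r7: had r7 ⇒ H
  [11] b2 r6: had r7 ⇒ C
  [12] b4 r5: had r5 ⇒ H
  [13] b3 r4: no row ⇒ E
  [14] b2 r4: had r6 ⇒ C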